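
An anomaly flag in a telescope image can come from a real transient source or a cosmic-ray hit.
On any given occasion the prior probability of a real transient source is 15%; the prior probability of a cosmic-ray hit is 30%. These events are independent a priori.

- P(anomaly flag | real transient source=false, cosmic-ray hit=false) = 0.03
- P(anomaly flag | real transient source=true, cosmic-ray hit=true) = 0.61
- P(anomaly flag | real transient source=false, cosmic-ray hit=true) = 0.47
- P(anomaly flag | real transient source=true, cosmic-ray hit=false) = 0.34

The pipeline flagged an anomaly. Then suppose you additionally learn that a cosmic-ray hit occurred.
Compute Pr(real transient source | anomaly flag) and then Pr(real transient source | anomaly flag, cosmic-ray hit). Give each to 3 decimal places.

Enumerate the 4 (real transient source, cosmic-ray hit) configurations and weight by the priors:
  P(anomaly flag) = 0.03·0.85·0.7 + 0.47·0.85·0.3 + 0.34·0.15·0.7 + 0.61·0.15·0.3
        = 0.017850 + 0.119850 + 0.035700 + 0.027450 = 0.200850
The terms with real transient source present sum to 0.063150, so
  P(real transient source | anomaly flag) = 0.063150 / 0.200850 ≈ 0.314

Now condition on the additional information:
By total probability over both values of real transient source:
  P(anomaly flag | cosmic-ray hit) = 0.47×0.85 + 0.61×0.15
        = 0.399500 + 0.091500 = 0.491000
The terms with real transient source present sum to 0.091500, so
  P(real transient source | anomaly flag, cosmic-ray hit) = 0.091500 / 0.491000 ≈ 0.186

Pr(real transient source | anomaly flag) ≈ 0.314; Pr(real transient source | anomaly flag, cosmic-ray hit) ≈ 0.186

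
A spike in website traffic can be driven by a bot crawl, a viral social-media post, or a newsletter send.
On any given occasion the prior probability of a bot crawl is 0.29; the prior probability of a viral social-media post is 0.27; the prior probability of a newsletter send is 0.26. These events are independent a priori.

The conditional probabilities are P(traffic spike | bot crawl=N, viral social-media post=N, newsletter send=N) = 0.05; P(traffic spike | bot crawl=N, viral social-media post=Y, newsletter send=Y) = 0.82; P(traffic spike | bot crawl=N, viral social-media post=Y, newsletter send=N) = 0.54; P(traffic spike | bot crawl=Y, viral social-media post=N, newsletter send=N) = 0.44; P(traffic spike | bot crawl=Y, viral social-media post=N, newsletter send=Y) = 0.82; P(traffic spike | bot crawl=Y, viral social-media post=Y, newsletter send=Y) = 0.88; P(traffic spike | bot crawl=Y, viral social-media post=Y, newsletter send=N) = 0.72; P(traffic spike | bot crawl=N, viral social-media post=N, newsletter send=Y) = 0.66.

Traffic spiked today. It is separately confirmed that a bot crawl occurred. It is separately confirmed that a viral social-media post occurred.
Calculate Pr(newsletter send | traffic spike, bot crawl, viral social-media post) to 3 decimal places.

Pr(newsletter send | traffic spike, bot crawl, viral social-media post) ≈ 0.300

Weight on newsletter send=true, given the evidence: 0.88×0.26 = 0.228800
The normalizing constant is 0.72×0.74 + 0.88×0.26 = 0.761600
Posterior = 0.228800 / 0.761600 ≈ 0.300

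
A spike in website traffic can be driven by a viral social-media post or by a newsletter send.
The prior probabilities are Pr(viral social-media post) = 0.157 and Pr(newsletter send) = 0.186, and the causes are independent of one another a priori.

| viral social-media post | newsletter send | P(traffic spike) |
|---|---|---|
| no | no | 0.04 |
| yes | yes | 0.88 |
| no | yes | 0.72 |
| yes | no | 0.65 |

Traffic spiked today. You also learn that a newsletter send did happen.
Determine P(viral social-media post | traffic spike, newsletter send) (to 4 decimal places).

P(viral social-media post | traffic spike, newsletter send) ≈ 0.1854

By total probability over both values of viral social-media post:
  P(traffic spike | newsletter send) = 0.72*0.843 + 0.88*0.157
        = 0.606960 + 0.138160 = 0.745120
The terms with viral social-media post present sum to 0.138160, so
  P(viral social-media post | traffic spike, newsletter send) = 0.138160 / 0.745120 ≈ 0.1854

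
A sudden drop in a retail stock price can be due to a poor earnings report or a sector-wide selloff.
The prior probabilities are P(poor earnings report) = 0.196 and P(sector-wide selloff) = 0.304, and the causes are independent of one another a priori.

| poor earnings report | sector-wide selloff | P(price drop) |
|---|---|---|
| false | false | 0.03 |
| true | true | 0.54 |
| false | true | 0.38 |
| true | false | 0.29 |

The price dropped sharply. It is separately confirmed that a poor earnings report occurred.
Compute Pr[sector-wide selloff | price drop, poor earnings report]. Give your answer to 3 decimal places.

P(price drop | poor earnings report) = 0.29×0.696 + 0.54×0.304 = 0.201840 + 0.164160 = 0.366000
The sector-wide selloff-present share is 0.54×0.304 = 0.164160.
P(sector-wide selloff | price drop, poor earnings report) = 0.164160 / 0.366000 ≈ 0.449

Pr[sector-wide selloff | price drop, poor earnings report] ≈ 0.449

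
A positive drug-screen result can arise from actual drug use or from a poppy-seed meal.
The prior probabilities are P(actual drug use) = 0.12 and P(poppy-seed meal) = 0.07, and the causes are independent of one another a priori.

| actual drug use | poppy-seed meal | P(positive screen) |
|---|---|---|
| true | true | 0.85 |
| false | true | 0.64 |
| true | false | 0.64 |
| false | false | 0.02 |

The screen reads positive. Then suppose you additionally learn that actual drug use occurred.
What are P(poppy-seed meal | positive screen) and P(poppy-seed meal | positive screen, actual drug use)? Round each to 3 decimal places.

P(positive screen) = 0.02×0.88×0.93 + 0.64×0.88×0.07 + 0.64×0.12×0.93 + 0.85×0.12×0.07 = 0.016368 + 0.039424 + 0.071424 + 0.007140 = 0.134356
Restricting to configurations with poppy-seed meal present: 0.039424 + 0.007140 = 0.046564.
Hence the posterior is 0.046564/0.134356 ≈ 0.347.

Now also conditioning on actual drug use=true:
For the numerator, keep only poppy-seed meal=true terms: 0.85·0.07 = 0.059500
Denominator P(positive screen | actual drug use): 0.64·0.93 + 0.85·0.07 = 0.654700
Posterior = 0.059500 / 0.654700 ≈ 0.091

P(poppy-seed meal | positive screen) ≈ 0.347; P(poppy-seed meal | positive screen, actual drug use) ≈ 0.091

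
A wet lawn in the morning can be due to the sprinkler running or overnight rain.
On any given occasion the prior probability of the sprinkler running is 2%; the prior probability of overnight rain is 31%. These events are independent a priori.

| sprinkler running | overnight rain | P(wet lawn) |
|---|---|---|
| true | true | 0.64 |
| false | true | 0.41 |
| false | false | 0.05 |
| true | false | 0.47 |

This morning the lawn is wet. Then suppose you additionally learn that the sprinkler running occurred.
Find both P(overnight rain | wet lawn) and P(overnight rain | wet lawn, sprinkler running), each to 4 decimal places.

P(overnight rain | wet lawn) ≈ 0.7613; P(overnight rain | wet lawn, sprinkler running) ≈ 0.3796

Numerator (weight on configurations with overnight rain): 0.124558 + 0.003968 = 0.128526
The normalizing constant is 0.05×0.98×0.69 + 0.41×0.98×0.31 + 0.47×0.02×0.69 + 0.64×0.02×0.31 = 0.168822
Posterior = 0.128526 / 0.168822 ≈ 0.7613

Now condition on the additional information:
Numerator (weight on configurations with overnight rain): 0.64×0.31 = 0.198400
Normalizer over all consistent configurations: 0.47×0.69 + 0.64×0.31 = 0.522700
Posterior = 0.198400 / 0.522700 ≈ 0.3796
This is intercausal reasoning (explaining away): once sprinkler running accounts for the wet lawn, overnight rain becomes less likely.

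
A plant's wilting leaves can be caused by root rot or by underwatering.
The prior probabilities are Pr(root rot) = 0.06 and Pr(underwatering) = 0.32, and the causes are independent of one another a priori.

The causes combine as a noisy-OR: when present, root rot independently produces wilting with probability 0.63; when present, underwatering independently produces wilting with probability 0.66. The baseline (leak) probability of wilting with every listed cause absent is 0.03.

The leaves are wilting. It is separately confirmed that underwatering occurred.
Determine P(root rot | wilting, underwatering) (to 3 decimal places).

Under noisy-OR, P(wilting | causes) = 1 − (1−0.03)·∏(1−qᵢ) over the active causes.
By total probability over both values of root rot:
  P(wilting | underwatering) = 0.6702·0.94 + 0.877974·0.06
        = 0.629988 + 0.052678 = 0.682666
The terms with root rot present sum to 0.052678, so
  P(root rot | wilting, underwatering) = 0.052678 / 0.682666 ≈ 0.077

P(root rot | wilting, underwatering) ≈ 0.077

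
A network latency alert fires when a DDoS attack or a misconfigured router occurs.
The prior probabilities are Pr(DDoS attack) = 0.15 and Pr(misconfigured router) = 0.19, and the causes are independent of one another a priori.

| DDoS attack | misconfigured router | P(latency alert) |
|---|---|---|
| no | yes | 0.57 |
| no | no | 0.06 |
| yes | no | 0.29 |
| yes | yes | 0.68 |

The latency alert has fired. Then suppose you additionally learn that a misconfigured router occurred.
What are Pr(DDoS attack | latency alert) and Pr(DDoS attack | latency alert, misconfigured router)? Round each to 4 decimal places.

For the numerator, keep only DDoS attack=true terms: 0.035235 + 0.019380 = 0.054615
The normalizing constant is 0.06*0.85*0.81 + 0.57*0.85*0.19 + 0.29*0.15*0.81 + 0.68*0.15*0.19 = 0.187980
Posterior = 0.054615 / 0.187980 ≈ 0.2905

Now also conditioning on misconfigured router=true:
P(latency alert | misconfigured router) = 0.57·0.85 + 0.68·0.15 = 0.484500 + 0.102000 = 0.586500
Restricting to configurations with DDoS attack present: 0.68·0.15 = 0.102000.
So P(DDoS attack | latency alert, misconfigured router) = 0.102000/0.586500 ≈ 0.1739.
The drop from 0.2905 to 0.1739 is the explaining-away (discounting) effect.

Pr(DDoS attack | latency alert) ≈ 0.2905; Pr(DDoS attack | latency alert, misconfigured router) ≈ 0.1739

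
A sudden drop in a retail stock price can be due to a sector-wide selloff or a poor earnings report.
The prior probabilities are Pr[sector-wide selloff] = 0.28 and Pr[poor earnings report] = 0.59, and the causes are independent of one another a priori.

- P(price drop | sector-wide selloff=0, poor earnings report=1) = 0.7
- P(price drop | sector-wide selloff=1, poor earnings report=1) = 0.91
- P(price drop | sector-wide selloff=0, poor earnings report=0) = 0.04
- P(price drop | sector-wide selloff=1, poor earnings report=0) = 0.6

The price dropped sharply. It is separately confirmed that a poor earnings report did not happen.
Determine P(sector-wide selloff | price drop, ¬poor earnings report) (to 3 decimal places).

P(sector-wide selloff | price drop, ¬poor earnings report) ≈ 0.854

Sum P(price drop|·) weighted by the priors over both values of sector-wide selloff:
  P(price drop | ¬poor earnings report) = 0.04*0.72 + 0.6*0.28
        = 0.028800 + 0.168000 = 0.196800
The terms with sector-wide selloff present sum to 0.168000, so
  P(sector-wide selloff | price drop, ¬poor earnings report) = 0.168000 / 0.196800 ≈ 0.854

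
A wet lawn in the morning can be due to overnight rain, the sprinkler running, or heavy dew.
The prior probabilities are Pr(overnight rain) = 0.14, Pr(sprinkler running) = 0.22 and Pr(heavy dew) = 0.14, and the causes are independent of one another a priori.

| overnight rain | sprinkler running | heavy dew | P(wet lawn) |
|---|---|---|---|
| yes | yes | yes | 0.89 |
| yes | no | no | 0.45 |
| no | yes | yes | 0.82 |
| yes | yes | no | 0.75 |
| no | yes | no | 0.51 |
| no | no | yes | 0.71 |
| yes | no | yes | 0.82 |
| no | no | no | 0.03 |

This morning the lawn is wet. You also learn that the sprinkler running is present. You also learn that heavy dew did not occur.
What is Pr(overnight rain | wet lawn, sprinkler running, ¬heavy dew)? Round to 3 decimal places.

Weight on overnight rain=true, given the evidence: 0.75×0.14 = 0.105000
Denominator P(wet lawn | sprinkler running, ¬heavy dew): 0.51×0.86 + 0.75×0.14 = 0.543600
Posterior = 0.105000 / 0.543600 ≈ 0.193

Pr(overnight rain | wet lawn, sprinkler running, ¬heavy dew) ≈ 0.193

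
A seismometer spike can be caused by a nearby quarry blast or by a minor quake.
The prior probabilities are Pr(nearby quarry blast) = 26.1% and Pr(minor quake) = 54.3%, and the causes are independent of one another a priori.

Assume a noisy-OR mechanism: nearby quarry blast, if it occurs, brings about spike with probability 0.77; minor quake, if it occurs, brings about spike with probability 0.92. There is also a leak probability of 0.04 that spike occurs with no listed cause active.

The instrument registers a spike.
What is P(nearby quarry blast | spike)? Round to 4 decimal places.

P(nearby quarry blast | spike) ≈ 0.3768

Under noisy-OR, P(spike | causes) = 1 − (1−0.04)·∏(1−qᵢ) over the active causes.
Numerator (weight on configurations with nearby quarry blast): 0.092941 + 0.139220 = 0.232161
The normalizing constant is 0.04*0.739*0.457 + 0.9232*0.739*0.543 + 0.7792*0.261*0.457 + 0.982336*0.261*0.543 = 0.616129
Posterior = 0.232161 / 0.616129 ≈ 0.3768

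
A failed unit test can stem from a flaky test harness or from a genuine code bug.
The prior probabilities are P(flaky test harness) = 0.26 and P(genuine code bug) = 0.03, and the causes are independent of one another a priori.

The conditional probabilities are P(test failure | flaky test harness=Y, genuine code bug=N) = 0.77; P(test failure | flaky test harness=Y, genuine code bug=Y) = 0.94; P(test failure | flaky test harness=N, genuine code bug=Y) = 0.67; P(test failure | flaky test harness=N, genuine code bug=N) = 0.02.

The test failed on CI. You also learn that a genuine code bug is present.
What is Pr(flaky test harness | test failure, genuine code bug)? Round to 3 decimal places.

Weight on flaky test harness=true, given the evidence: 0.94×0.26 = 0.244400
The normalizing constant is 0.67×0.74 + 0.94×0.26 = 0.740200
Posterior = 0.244400 / 0.740200 ≈ 0.330

Pr(flaky test harness | test failure, genuine code bug) ≈ 0.330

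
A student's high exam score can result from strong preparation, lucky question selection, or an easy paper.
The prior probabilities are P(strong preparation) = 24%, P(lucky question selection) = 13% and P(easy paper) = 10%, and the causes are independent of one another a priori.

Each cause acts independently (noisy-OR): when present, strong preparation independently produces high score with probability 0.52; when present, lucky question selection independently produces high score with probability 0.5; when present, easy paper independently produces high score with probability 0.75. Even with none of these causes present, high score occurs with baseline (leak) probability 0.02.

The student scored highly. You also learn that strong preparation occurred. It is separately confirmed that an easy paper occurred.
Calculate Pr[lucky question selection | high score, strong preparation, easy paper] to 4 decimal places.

Under noisy-OR, P(high score | causes) = 1 − (1−0.02)·∏(1−qᵢ) over the active causes.
Sum P(high score|·) weighted by the priors over both values of lucky question selection:
  P(high score | strong preparation, easy paper) = 0.8824*0.87 + 0.9412*0.13
        = 0.767688 + 0.122356 = 0.890044
The terms with lucky question selection present sum to 0.122356, so
  P(lucky question selection | high score, strong preparation, easy paper) = 0.122356 / 0.890044 ≈ 0.1375

Pr[lucky question selection | high score, strong preparation, easy paper] ≈ 0.1375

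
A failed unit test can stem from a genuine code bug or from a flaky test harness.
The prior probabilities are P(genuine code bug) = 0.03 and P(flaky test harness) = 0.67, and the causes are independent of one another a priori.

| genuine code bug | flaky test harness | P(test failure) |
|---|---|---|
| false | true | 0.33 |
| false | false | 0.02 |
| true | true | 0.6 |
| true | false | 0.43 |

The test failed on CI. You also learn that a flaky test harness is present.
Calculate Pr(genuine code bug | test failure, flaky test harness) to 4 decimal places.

By total probability over both values of genuine code bug:
  P(test failure | flaky test harness) = 0.33·0.97 + 0.6·0.03
        = 0.320100 + 0.018000 = 0.338100
Keeping only the genuine code bug-present terms gives 0.018000, so
  P(genuine code bug | test failure, flaky test harness) = 0.018000 / 0.338100 ≈ 0.0532

Pr(genuine code bug | test failure, flaky test harness) ≈ 0.0532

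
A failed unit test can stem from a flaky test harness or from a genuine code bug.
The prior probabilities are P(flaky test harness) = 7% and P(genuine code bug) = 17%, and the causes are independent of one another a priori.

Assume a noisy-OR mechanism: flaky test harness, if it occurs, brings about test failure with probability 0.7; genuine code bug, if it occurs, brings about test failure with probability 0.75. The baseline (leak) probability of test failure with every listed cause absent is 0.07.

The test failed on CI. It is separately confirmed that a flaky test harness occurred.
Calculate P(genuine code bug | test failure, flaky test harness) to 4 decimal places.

Under noisy-OR, P(test failure | causes) = 1 − (1−0.07)·∏(1−qᵢ) over the active causes.
P(test failure | flaky test harness) = 0.721×0.83 + 0.93025×0.17 = 0.598430 + 0.158143 = 0.756573
Of this, 0.158143 comes from 0.93025×0.17 (the genuine code bug=true cases).
Hence the posterior is 0.158143/0.756573 ≈ 0.2090.

P(genuine code bug | test failure, flaky test harness) ≈ 0.2090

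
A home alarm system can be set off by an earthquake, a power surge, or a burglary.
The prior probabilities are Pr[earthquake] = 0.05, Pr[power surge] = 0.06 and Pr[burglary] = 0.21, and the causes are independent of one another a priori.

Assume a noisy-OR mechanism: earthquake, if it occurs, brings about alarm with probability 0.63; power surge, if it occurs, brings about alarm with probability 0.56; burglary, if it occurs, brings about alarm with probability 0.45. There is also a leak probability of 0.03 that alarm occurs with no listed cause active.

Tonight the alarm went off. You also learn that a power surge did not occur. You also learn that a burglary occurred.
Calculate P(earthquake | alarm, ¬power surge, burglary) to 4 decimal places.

Under noisy-OR, P(alarm | causes) = 1 − (1−0.03)·∏(1−qᵢ) over the active causes.
Enumerate both values of earthquake and weight by the priors:
  P(alarm | ¬power surge, burglary) = 0.4665×0.95 + 0.802605×0.05
        = 0.443175 + 0.040130 = 0.483305
The terms with earthquake present sum to 0.040130, so
  P(earthquake | alarm, ¬power surge, burglary) = 0.040130 / 0.483305 ≈ 0.0830

P(earthquake | alarm, ¬power surge, burglary) ≈ 0.0830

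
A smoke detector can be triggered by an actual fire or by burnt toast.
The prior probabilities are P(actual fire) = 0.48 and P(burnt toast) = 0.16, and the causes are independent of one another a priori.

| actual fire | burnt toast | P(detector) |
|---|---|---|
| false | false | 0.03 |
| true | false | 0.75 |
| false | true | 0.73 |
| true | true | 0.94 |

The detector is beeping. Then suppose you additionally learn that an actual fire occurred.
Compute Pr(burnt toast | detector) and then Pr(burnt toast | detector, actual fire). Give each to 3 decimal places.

P(detector) = 0.03*0.52*0.84 + 0.73*0.52*0.16 + 0.75*0.48*0.84 + 0.94*0.48*0.16 = 0.013104 + 0.060736 + 0.302400 + 0.072192 = 0.448432
Restricting to configurations with burnt toast present: 0.060736 + 0.072192 = 0.132928.
So P(burnt toast | detector) = 0.132928/0.448432 ≈ 0.296.

Now also conditioning on actual fire=true:
P(detector | actual fire) = 0.75*0.84 + 0.94*0.16 = 0.630000 + 0.150400 = 0.780400
The burnt toast-present share is 0.94*0.16 = 0.150400.
So P(burnt toast | detector, actual fire) = 0.150400/0.780400 ≈ 0.193.
This is intercausal reasoning (explaining away): once actual fire accounts for the detector, burnt toast becomes less likely.

Pr(burnt toast | detector) ≈ 0.296; Pr(burnt toast | detector, actual fire) ≈ 0.193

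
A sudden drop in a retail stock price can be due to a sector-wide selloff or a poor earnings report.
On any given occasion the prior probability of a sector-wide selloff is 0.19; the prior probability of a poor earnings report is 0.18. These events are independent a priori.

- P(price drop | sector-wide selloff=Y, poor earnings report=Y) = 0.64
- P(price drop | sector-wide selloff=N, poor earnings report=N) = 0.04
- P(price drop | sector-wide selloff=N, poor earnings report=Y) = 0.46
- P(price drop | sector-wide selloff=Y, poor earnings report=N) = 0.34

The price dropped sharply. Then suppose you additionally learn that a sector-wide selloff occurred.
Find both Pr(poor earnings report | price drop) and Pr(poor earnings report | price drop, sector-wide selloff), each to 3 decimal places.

Pr(poor earnings report | price drop) ≈ 0.528; Pr(poor earnings report | price drop, sector-wide selloff) ≈ 0.292

By total probability over the 4 (sector-wide selloff, poor earnings report) configurations:
  P(price drop) = 0.04*0.81*0.82 + 0.46*0.81*0.18 + 0.34*0.19*0.82 + 0.64*0.19*0.18
        = 0.026568 + 0.067068 + 0.052972 + 0.021888 = 0.168496
The terms with poor earnings report present sum to 0.088956, so
  P(poor earnings report | price drop) = 0.088956 / 0.168496 ≈ 0.528

Now also conditioning on sector-wide selloff=true:
Enumerate both values of poor earnings report and weight by the priors:
  P(price drop | sector-wide selloff) = 0.34*0.82 + 0.64*0.18
        = 0.278800 + 0.115200 = 0.394000
Configurations with poor earnings report contribute 0.115200, so
  P(poor earnings report | price drop, sector-wide selloff) = 0.115200 / 0.394000 ≈ 0.292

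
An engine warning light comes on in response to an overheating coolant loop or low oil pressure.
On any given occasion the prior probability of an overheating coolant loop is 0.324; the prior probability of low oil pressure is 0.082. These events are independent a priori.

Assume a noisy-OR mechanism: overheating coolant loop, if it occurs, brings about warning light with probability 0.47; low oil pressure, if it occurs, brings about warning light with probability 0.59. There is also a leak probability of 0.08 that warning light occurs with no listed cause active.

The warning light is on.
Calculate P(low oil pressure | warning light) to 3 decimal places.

P(low oil pressure | warning light) ≈ 0.216

Under noisy-OR, P(warning light | causes) = 1 − (1−0.08)·∏(1−qᵢ) over the active causes.
P(warning light) = 0.08*0.676*0.918 + 0.6228*0.676*0.082 + 0.5124*0.324*0.918 + 0.800084*0.324*0.082 = 0.049645 + 0.034523 + 0.152404 + 0.021257 = 0.257829
Restricting to configurations with low oil pressure present: 0.034523 + 0.021257 = 0.055780.
Hence the posterior is 0.055780/0.257829 ≈ 0.216.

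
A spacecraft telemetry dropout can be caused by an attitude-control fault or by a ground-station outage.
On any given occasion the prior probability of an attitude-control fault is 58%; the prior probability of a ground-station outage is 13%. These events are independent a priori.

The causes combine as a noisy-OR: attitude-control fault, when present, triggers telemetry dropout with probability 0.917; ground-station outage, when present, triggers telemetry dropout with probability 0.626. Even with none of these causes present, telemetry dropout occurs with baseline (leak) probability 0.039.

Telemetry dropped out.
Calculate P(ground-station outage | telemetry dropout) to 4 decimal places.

Under noisy-OR, P(telemetry dropout | causes) = 1 − (1−0.039)·∏(1−qᵢ) over the active causes.
Weight on ground-station outage=true, given the evidence: 0.034976 + 0.073151 = 0.108127
Normalizer over all consistent configurations: 0.039*0.42*0.87 + 0.640586*0.42*0.13 + 0.920237*0.58*0.87 + 0.970169*0.58*0.13 = 0.586730
P(ground-station outage | telemetry dropout) = 0.108127/0.586730 ≈ 0.1843

P(ground-station outage | telemetry dropout) ≈ 0.1843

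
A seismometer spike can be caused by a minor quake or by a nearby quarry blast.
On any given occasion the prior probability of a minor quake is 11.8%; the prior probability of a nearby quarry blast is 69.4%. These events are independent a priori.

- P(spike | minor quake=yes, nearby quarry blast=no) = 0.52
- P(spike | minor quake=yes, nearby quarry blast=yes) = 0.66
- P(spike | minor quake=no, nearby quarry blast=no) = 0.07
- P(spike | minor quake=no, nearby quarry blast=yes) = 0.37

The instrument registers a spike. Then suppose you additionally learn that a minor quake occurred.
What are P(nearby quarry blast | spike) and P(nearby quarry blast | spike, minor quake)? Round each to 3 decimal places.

P(spike) = 0.07×0.882×0.306 + 0.37×0.882×0.694 + 0.52×0.118×0.306 + 0.66×0.118×0.694 = 0.018892 + 0.226480 + 0.018776 + 0.054049 = 0.318197
Of this, 0.280529 comes from 0.226480 + 0.054049 (the nearby quarry blast=true cases).
So P(nearby quarry blast | spike) = 0.280529/0.318197 ≈ 0.882.

Now also conditioning on minor quake=true:
For the numerator, keep only nearby quarry blast=true terms: 0.66*0.694 = 0.458040
Normalizer over all consistent configurations: 0.52*0.306 + 0.66*0.694 = 0.617160
P(nearby quarry blast | spike, minor quake) = 0.458040/0.617160 ≈ 0.742
The drop from 0.882 to 0.742 is the explaining-away (discounting) effect.

P(nearby quarry blast | spike) ≈ 0.882; P(nearby quarry blast | spike, minor quake) ≈ 0.742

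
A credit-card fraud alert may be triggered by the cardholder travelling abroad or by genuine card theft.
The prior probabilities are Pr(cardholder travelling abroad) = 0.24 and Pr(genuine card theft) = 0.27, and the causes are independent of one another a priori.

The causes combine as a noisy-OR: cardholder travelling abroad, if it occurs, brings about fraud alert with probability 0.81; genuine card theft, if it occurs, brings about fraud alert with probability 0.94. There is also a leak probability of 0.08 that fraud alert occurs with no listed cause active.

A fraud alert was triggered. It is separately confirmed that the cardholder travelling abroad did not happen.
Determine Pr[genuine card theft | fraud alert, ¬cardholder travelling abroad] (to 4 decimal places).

Pr[genuine card theft | fraud alert, ¬cardholder travelling abroad] ≈ 0.8137

Under noisy-OR, P(fraud alert | causes) = 1 − (1−0.08)·∏(1−qᵢ) over the active causes.
For the numerator, keep only genuine card theft=true terms: 0.9448×0.27 = 0.255096
The normalizing constant is 0.08×0.73 + 0.9448×0.27 = 0.313496
Posterior = 0.255096 / 0.313496 ≈ 0.8137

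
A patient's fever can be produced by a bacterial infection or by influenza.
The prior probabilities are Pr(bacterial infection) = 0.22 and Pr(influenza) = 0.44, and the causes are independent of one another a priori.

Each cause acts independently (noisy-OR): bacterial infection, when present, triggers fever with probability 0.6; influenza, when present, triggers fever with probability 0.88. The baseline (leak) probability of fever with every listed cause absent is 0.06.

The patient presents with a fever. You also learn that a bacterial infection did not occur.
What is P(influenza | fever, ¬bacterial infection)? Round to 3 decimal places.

P(influenza | fever, ¬bacterial infection) ≈ 0.921

Under noisy-OR, P(fever | causes) = 1 − (1−0.06)·∏(1−qᵢ) over the active causes.
P(fever | ¬bacterial infection) = 0.06*0.56 + 0.8872*0.44 = 0.033600 + 0.390368 = 0.423968
Of this, 0.390368 comes from 0.8872*0.44 (the influenza=true cases).
So P(influenza | fever, ¬bacterial infection) = 0.390368/0.423968 ≈ 0.921.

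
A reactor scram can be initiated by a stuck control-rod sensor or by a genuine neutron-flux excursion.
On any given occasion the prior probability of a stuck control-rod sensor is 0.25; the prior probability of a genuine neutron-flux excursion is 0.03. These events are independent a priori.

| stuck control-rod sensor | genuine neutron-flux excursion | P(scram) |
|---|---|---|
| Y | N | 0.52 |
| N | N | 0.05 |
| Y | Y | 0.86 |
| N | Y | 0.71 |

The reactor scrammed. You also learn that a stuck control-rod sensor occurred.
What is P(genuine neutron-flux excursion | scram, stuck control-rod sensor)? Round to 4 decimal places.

P(scram | stuck control-rod sensor) = 0.52×0.97 + 0.86×0.03 = 0.504400 + 0.025800 = 0.530200
The genuine neutron-flux excursion-present share is 0.86×0.03 = 0.025800.
So P(genuine neutron-flux excursion | scram, stuck control-rod sensor) = 0.025800/0.530200 ≈ 0.0487.

P(genuine neutron-flux excursion | scram, stuck control-rod sensor) ≈ 0.0487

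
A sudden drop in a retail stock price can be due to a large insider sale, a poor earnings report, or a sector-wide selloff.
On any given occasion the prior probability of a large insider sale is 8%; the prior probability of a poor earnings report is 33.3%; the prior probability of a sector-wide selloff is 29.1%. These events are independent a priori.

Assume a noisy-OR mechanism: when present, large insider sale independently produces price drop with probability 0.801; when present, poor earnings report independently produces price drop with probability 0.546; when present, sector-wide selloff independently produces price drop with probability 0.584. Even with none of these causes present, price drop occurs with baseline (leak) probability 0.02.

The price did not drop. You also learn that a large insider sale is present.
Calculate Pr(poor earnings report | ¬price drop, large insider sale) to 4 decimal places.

Pr(poor earnings report | ¬price drop, large insider sale) ≈ 0.1848

Under noisy-OR, P(price drop | causes) = 1 − (1−0.02)·∏(1−qᵢ) over the active causes.
P(¬price drop | large insider sale) = 0.19502·0.667·0.709 + 0.081128·0.667·0.291 + 0.088539·0.333·0.709 + 0.036832·0.333·0.291 = 0.092226 + 0.015747 + 0.020904 + 0.003569 = 0.132446
Of this, 0.024473 comes from 0.020904 + 0.003569 (the poor earnings report=true cases).
So P(poor earnings report | ¬price drop, large insider sale) = 0.024473/0.132446 ≈ 0.1848.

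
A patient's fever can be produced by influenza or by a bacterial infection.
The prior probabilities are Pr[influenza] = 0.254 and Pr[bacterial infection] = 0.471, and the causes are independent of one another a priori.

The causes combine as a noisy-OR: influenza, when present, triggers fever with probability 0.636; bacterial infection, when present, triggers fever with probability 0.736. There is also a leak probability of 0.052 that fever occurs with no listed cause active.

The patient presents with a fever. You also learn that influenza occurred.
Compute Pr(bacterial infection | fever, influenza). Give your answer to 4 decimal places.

Pr(bacterial infection | fever, influenza) ≈ 0.5527

Under noisy-OR, P(fever | causes) = 1 − (1−0.052)·∏(1−qᵢ) over the active causes.
Enumerate both values of bacterial infection and weight by the priors:
  P(fever | influenza) = 0.654928·0.529 + 0.908901·0.471
        = 0.346457 + 0.428092 = 0.774549
Keeping only the bacterial infection-present terms gives 0.428092, so
  P(bacterial infection | fever, influenza) = 0.428092 / 0.774549 ≈ 0.5527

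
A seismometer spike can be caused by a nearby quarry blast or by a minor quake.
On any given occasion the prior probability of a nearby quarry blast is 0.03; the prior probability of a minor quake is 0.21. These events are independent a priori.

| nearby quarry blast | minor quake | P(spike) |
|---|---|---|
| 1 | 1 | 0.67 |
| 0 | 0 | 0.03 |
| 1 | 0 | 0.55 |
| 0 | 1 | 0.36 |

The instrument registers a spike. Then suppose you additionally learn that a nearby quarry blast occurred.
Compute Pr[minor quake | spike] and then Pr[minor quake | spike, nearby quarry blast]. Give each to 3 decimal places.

P(spike) = 0.03×0.97×0.79 + 0.36×0.97×0.21 + 0.55×0.03×0.79 + 0.67×0.03×0.21 = 0.022989 + 0.073332 + 0.013035 + 0.004221 = 0.113577
The minor quake-present share is 0.073332 + 0.004221 = 0.077553.
Hence the posterior is 0.077553/0.113577 ≈ 0.683.

Now also conditioning on nearby quarry blast=true:
Enumerate both values of minor quake and weight by the priors:
  P(spike | nearby quarry blast) = 0.55×0.79 + 0.67×0.21
        = 0.434500 + 0.140700 = 0.575200
The terms with minor quake present sum to 0.140700, so
  P(minor quake | spike, nearby quarry blast) = 0.140700 / 0.575200 ≈ 0.245

Pr[minor quake | spike] ≈ 0.683; Pr[minor quake | spike, nearby quarry blast] ≈ 0.245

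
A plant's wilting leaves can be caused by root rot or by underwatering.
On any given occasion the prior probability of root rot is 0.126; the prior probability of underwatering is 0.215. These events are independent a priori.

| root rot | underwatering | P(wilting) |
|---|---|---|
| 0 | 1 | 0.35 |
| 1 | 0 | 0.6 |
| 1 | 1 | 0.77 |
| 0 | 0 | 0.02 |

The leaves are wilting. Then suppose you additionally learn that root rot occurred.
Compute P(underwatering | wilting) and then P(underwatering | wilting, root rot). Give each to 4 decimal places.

P(wilting) = 0.02×0.874×0.785 + 0.35×0.874×0.215 + 0.6×0.126×0.785 + 0.77×0.126×0.215 = 0.013722 + 0.065768 + 0.059346 + 0.020859 = 0.159695
Restricting to configurations with underwatering present: 0.065768 + 0.020859 = 0.086627.
P(underwatering | wilting) = 0.086627 / 0.159695 ≈ 0.5425

Now condition on the additional information:
P(wilting | root rot) = 0.6*0.785 + 0.77*0.215 = 0.471000 + 0.165550 = 0.636550
Restricting to configurations with underwatering present: 0.77*0.215 = 0.165550.
P(underwatering | wilting, root rot) = 0.165550 / 0.636550 ≈ 0.2601
— root rot explains away the evidence for underwatering.

P(underwatering | wilting) ≈ 0.5425; P(underwatering | wilting, root rot) ≈ 0.2601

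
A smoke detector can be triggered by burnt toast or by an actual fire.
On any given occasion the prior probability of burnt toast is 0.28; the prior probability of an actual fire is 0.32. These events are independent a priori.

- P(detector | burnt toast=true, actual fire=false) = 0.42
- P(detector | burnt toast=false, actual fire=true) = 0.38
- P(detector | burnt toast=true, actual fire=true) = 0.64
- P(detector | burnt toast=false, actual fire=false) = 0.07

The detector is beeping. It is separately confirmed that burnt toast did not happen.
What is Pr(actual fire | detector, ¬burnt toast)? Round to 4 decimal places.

Pr(actual fire | detector, ¬burnt toast) ≈ 0.7187

P(detector | ¬burnt toast) = 0.07×0.68 + 0.38×0.32 = 0.047600 + 0.121600 = 0.169200
Restricting to configurations with actual fire present: 0.38×0.32 = 0.121600.
Hence the posterior is 0.121600/0.169200 ≈ 0.7187.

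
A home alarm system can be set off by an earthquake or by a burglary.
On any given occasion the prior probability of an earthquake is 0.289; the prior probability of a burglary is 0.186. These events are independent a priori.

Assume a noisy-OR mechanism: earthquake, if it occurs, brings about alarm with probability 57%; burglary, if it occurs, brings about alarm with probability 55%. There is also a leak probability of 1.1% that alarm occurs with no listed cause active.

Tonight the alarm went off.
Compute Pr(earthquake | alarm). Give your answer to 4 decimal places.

Under noisy-OR, P(alarm | causes) = 1 − (1−0.011)·∏(1−qᵢ) over the active causes.
For the numerator, keep only earthquake=true terms: 0.135203 + 0.043467 = 0.178670
The normalizing constant is 0.011·0.711·0.814 + 0.55495·0.711·0.186 + 0.57473·0.289·0.814 + 0.808628·0.289·0.186 = 0.258426
Posterior = 0.178670 / 0.258426 ≈ 0.6914

Pr(earthquake | alarm) ≈ 0.6914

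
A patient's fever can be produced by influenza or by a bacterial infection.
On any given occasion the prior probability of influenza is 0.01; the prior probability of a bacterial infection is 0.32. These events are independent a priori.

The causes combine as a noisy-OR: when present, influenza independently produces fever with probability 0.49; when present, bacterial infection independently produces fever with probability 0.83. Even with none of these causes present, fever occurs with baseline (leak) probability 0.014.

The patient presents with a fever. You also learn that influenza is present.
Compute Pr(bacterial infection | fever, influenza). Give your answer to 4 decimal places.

Pr(bacterial infection | fever, influenza) ≈ 0.4640

Under noisy-OR, P(fever | causes) = 1 − (1−0.014)·∏(1−qᵢ) over the active causes.
P(fever | influenza) = 0.49714*0.68 + 0.914514*0.32 = 0.338055 + 0.292644 = 0.630699
The bacterial infection-present share is 0.914514*0.32 = 0.292644.
Hence the posterior is 0.292644/0.630699 ≈ 0.4640.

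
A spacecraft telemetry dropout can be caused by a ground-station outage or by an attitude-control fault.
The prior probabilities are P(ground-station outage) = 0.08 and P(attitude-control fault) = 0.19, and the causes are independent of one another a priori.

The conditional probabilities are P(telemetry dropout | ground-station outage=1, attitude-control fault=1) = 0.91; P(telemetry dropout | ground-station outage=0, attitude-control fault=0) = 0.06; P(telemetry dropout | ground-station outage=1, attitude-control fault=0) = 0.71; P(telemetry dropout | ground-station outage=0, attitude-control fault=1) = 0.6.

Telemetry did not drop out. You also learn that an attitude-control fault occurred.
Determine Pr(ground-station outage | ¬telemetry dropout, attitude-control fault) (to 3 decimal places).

Pr(ground-station outage | ¬telemetry dropout, attitude-control fault) ≈ 0.019

For the numerator, keep only ground-station outage=true terms: 0.09×0.08 = 0.007200
The normalizing constant is 0.4×0.92 + 0.09×0.08 = 0.375200
P(ground-station outage | ¬telemetry dropout, attitude-control fault) = 0.007200/0.375200 ≈ 0.019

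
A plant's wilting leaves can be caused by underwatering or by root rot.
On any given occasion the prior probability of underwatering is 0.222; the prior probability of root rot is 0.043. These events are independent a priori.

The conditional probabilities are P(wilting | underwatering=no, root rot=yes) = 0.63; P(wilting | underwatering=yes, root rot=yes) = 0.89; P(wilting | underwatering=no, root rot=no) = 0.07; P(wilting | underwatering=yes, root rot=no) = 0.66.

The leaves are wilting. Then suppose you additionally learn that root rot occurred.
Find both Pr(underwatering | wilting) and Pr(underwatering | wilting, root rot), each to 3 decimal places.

Pr(underwatering | wilting) ≈ 0.670; Pr(underwatering | wilting, root rot) ≈ 0.287

For the numerator, keep only underwatering=true terms: 0.140220 + 0.008496 = 0.148716
The normalizing constant is 0.07×0.778×0.957 + 0.63×0.778×0.043 + 0.66×0.222×0.957 + 0.89×0.222×0.043 = 0.221910
P(underwatering | wilting) = 0.148716/0.221910 ≈ 0.670

Now also conditioning on root rot=true:
Sum P(wilting|·) weighted by the priors over both values of underwatering:
  P(wilting | root rot) = 0.63×0.778 + 0.89×0.222
        = 0.490140 + 0.197580 = 0.687720
Keeping only the underwatering-present terms gives 0.197580, so
  P(underwatering | wilting, root rot) = 0.197580 / 0.687720 ≈ 0.287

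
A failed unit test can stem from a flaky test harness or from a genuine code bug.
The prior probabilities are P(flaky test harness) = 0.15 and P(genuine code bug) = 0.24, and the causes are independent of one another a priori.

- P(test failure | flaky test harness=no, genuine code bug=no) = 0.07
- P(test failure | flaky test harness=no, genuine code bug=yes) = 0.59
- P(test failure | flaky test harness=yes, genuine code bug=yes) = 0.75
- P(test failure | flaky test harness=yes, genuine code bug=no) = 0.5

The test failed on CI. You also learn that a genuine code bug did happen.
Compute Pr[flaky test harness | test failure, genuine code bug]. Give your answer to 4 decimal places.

Sum P(test failure|·) weighted by the priors over both values of flaky test harness:
  P(test failure | genuine code bug) = 0.59·0.85 + 0.75·0.15
        = 0.501500 + 0.112500 = 0.614000
Configurations with flaky test harness contribute 0.112500, so
  P(flaky test harness | test failure, genuine code bug) = 0.112500 / 0.614000 ≈ 0.1832

Pr[flaky test harness | test failure, genuine code bug] ≈ 0.1832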